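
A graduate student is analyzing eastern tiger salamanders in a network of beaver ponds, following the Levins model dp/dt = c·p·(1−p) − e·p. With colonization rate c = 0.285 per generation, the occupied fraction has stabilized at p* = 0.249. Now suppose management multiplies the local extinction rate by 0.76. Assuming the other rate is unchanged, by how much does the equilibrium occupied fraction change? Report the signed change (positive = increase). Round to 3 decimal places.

0.180

Balance c(1−p*) = e gives e = 0.285×(1 − 0.24900) = 0.21403.
New p* = 1 − e/c = 1 − 0.16266/0.28500 = 0.42926.
Δp* = 0.42926 − 0.24900 = +0.18026.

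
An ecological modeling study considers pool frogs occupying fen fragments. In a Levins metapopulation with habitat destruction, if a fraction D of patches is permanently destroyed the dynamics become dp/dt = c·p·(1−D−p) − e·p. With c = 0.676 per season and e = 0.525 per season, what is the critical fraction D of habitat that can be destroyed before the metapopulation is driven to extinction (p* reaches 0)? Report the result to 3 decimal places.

The nontrivial equilibrium is p* = (1−D) − e/c; extinction occurs when this hits zero.
So D_crit = 1 − e/c = 1 − 0.525/0.676 = 1 − 0.7766 = 0.2234.
This equals the undisturbed p*, a classic result of Lande's extension.

0.223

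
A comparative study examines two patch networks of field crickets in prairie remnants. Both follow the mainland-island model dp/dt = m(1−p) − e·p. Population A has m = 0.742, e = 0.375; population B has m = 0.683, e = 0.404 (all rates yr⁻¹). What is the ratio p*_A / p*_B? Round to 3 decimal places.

A: p*_A = m/(m+e) = 0.742/1.1170 = 0.6643.
B: p*_B = 0.683/1.0870 = 0.6283.
p*_A / p*_B = 0.6643/0.6283 = 1.0572.

1.057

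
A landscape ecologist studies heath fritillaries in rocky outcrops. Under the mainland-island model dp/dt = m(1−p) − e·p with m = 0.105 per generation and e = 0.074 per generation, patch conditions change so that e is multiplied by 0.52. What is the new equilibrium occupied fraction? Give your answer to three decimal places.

0.732

Before: p* = 0.105/(0.105+0.074) = 0.5866.
After: m = 0.105, e = 0.03848; p* = 0.105/0.1435 = 0.7318.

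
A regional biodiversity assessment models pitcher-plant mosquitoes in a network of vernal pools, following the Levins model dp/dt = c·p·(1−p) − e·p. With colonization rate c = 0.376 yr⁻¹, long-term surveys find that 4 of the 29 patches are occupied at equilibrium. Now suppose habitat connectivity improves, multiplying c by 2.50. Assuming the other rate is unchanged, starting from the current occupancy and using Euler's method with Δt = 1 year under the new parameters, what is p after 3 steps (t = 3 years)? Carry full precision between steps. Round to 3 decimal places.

Observed p* = 4/29 = 0.13793.
Balance c(1−p*) = e gives e = 0.376×(1 − 0.13793) = 0.32414.
Starting from p₀ = 0.13793; update p ← p + (dp/dt)·Δt with the new parameters.
p: 0.13793 → 0.20499  (Δp = +0.06706)
p: 0.20499 → 0.29174  (Δp = +0.08675)
p: 0.29174 → 0.39141  (Δp = +0.09967)

0.391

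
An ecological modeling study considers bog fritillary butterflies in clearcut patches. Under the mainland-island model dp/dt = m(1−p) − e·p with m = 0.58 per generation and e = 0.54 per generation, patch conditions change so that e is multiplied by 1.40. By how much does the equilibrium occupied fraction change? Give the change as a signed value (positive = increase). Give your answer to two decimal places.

-0.08

Before: p* = 0.58/(0.58+0.54) = 0.5179.
After: m = 0.58, e = 0.756; p* = 0.58/1.3360 = 0.4341.
Δp* = 0.4341 − 0.5179 = -0.0837.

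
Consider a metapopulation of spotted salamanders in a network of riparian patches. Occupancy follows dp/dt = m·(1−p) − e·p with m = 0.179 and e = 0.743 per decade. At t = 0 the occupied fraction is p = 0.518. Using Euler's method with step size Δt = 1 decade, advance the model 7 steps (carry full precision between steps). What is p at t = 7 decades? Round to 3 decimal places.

0.194

Update rule: p ← p + [m·(1−p) − e·p]·Δt with Δt = 1.
step 1: Δp = -0.29860, p = 0.21940
step 2: Δp = -0.02329, p = 0.19611
step 3: Δp = -0.00182, p = 0.19430
step 4: Δp = -0.00014, p = 0.19416
step 5: Δp = -0.00001, p = 0.19414
step 6: Δp = -0.00000, p = 0.19414
step 7: Δp = -0.00000, p = 0.19414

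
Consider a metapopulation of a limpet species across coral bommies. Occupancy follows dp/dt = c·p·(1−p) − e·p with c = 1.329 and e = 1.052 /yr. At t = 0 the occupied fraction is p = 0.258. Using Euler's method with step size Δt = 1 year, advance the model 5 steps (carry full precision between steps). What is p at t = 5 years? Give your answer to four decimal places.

0.2161

Update rule: p ← p + [c·p·(1−p) − e·p]·Δt with Δt = 1.
  1  |  dp/dt·Δt = -0.016998  |  p_1 = 0.241002
  2  |  dp/dt·Δt = -0.010434  |  p_2 = 0.230569
  3  |  dp/dt·Δt = -0.006785  |  p_3 = 0.223784
  4  |  dp/dt·Δt = -0.004567  |  p_4 = 0.219217
  5  |  dp/dt·Δt = -0.003143  |  p_5 = 0.216074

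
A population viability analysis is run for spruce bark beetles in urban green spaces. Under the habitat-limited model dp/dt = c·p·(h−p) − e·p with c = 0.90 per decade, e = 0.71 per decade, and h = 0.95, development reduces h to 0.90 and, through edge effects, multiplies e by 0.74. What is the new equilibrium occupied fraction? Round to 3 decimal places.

Before: p* = h − e/c = 0.95 − 0.71/0.90 = 0.95 − 0.7889 = 0.1611.
After: c = 0.9, e = 0.5254, h = 0.90; p* = 0.90 − 0.5254/0.9 = 0.3162.

0.316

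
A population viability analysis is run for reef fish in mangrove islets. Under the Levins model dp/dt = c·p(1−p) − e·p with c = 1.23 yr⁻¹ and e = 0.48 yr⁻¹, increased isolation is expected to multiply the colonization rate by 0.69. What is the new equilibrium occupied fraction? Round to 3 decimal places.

0.434

Before: p* = 1 − 0.48/1.23 = 0.6098.
After the change, c = 0.8487, e = 0.48, so p* = 1 − 0.48/0.8487 = 0.4344.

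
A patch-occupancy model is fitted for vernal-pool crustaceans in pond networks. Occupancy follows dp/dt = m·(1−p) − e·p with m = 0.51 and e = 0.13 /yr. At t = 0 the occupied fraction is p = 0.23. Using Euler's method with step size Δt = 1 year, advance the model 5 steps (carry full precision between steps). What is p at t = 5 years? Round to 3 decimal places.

0.793

Update rule: p ← p + [m·(1−p) − e·p]·Δt with Δt = 1.
step 1: Δp = +0.36280, p = 0.59280
step 2: Δp = +0.13061, p = 0.72341
step 3: Δp = +0.04702, p = 0.77043
step 4: Δp = +0.01693, p = 0.78735
step 5: Δp = +0.00609, p = 0.79345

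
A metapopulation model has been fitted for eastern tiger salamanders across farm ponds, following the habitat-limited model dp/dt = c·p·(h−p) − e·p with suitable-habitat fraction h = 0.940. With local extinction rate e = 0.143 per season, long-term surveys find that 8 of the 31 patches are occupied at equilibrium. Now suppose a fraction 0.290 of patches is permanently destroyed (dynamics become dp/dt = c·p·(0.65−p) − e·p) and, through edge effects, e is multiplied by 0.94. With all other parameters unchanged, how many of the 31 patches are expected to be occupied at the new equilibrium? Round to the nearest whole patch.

Observed p* = 8/31 = 0.25806.
Balance c(h−p*) = e gives c = e/(0.94 − 0.25806) = 0.143/0.68194 = 0.20970.
New p* = 0.65 − e/c = 0.65 − 0.13442/0.20970 = 0.00899.
Expected occupied = 31 × 0.00899 = 0.28 ≈ 0.

0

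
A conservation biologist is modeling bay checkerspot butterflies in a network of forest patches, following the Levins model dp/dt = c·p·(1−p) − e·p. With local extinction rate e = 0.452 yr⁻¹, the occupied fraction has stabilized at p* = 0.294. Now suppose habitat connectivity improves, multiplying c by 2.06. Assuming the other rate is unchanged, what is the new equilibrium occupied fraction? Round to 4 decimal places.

Balance c(1−p*) = e gives c = e/(1 − 0.29400) = 0.452/0.70600 = 0.64023.
New p* = 1 − e/c = 1 − 0.45200/1.31887 = 0.65728.

0.6573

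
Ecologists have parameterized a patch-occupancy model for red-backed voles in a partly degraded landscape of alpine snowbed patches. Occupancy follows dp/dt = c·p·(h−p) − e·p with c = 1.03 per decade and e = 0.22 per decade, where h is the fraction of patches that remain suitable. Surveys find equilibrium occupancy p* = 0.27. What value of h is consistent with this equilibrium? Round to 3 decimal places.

At equilibrium c(h−p*) = e, so h = p* + e/c.
h = 0.27 + 0.22/1.03 = 0.27 + 0.2136 = 0.4836.

0.484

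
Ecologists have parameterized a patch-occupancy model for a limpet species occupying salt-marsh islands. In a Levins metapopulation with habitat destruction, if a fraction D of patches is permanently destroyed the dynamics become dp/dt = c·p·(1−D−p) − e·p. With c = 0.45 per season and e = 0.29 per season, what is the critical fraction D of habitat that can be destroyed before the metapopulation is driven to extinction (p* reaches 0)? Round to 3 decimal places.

0.356

The nontrivial equilibrium is p* = (1−D) − e/c; extinction occurs when this hits zero.
So D_crit = 1 − e/c = 1 − 0.29/0.45 = 1 − 0.6444 = 0.3556.
This equals the undisturbed p*, a classic result of Lande's extension.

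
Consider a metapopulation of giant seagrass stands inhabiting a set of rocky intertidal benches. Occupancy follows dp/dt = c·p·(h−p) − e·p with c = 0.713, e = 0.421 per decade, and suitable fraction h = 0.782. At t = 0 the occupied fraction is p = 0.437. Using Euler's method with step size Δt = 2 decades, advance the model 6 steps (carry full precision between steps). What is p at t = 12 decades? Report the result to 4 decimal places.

Update rule: p ← p + [c·p·(h−p) − e·p]·Δt with Δt = 2.
p: 0.43700 → 0.28404  (Δp = -0.15296)
p: 0.28404 → 0.24657  (Δp = -0.03747)
p: 0.24657 → 0.22722  (Δp = -0.01935)
p: 0.22722 → 0.21566  (Δp = -0.01156)
p: 0.21566 → 0.20824  (Δp = -0.00742)
p: 0.20824 → 0.20328  (Δp = -0.00496)

0.2033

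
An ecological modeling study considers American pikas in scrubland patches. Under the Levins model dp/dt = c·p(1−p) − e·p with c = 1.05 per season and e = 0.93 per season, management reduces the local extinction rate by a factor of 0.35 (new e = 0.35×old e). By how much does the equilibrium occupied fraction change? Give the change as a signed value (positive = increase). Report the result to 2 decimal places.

Before: p* = 1 − 0.93/1.05 = 0.1143.
After the change, c = 1.05, e = 0.3255, so p* = 1 − 0.3255/1.05 = 0.6900.
Δp* = 0.6900 − 0.1143 = +0.5757.

0.58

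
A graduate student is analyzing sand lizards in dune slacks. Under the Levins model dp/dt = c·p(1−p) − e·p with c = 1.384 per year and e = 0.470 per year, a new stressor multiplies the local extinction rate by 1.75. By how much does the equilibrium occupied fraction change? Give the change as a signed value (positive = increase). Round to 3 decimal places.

Before: p* = 1 − 0.470/1.384 = 0.6604.
After the change, c = 1.384, e = 0.8225, so p* = 1 − 0.8225/1.384 = 0.4057.
Δp* = 0.4057 − 0.6604 = -0.2547.

-0.255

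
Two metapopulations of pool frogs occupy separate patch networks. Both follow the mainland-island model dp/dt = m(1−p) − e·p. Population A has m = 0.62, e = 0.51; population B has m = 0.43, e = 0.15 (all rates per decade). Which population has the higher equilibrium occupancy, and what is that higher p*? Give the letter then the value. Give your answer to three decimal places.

A: p*_A = m/(m+e) = 0.62/1.1300 = 0.5487.
B: p*_B = 0.43/0.5800 = 0.7414.
B is higher at 0.7414.

B, 0.741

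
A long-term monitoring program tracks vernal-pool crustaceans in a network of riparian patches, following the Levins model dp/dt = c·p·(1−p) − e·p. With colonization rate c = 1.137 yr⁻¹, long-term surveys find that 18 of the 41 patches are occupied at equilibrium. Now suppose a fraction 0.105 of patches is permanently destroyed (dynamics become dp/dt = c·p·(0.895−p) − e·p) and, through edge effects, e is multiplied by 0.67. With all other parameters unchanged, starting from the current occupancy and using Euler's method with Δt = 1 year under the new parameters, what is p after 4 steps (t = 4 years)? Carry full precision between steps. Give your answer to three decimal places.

0.516

Observed p* = 18/41 = 0.43902.
Balance c(1−p*) = e gives e = 1.137×(1 − 0.43902) = 0.63783.
Starting from p₀ = 0.43902; update p ← p + (dp/dt)·Δt with the new parameters.
p: 0.43902 → 0.47902  (Δp = +0.03999)
p: 0.47902 → 0.50087  (Δp = +0.02186)
p: 0.50087 → 0.51128  (Δp = +0.01041)
p: 0.51128 → 0.51585  (Δp = +0.00457)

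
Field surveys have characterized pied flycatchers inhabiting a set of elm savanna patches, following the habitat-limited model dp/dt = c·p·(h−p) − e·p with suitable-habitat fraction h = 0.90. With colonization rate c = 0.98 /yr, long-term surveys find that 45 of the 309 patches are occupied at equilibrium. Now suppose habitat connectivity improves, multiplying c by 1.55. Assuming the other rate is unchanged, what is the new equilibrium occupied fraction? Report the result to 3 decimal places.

Observed p* = 45/309 = 0.14563.
Balance c(h−p*) = e gives e = 0.98×(0.9 − 0.14563) = 0.73928.
New p* = 0.9 − e/c = 0.9 − 0.73928/1.51900 = 0.41331.

0.413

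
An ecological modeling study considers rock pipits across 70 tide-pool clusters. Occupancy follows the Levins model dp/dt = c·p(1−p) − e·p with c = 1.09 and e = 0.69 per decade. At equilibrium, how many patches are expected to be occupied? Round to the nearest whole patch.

26

p* = 1 − e/c = 1 − 0.69/1.09 = 0.3670.
Expected occupied patches = N × p* = 70 × 0.3670 = 25.69 ≈ 26.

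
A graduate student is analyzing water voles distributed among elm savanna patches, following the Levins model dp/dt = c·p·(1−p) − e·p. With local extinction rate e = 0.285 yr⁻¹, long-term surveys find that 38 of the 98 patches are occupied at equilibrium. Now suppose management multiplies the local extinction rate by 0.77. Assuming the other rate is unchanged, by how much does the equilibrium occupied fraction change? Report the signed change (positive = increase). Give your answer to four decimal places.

Observed p* = 38/98 = 0.38776.
Balance c(1−p*) = e gives c = e/(1 − 0.38776) = 0.285/0.61224 = 0.46550.
New p* = 1 − e/c = 1 − 0.21945/0.46550 = 0.52857.
Δp* = 0.52857 − 0.38776 = +0.14081.

0.1408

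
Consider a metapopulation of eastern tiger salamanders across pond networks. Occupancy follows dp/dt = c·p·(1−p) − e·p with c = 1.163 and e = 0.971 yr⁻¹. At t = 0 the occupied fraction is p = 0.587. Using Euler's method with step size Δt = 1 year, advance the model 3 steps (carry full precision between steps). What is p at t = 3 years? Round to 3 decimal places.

Update rule: p ← p + [c·p·(1−p) − e·p]·Δt with Δt = 1.
step 1: Δp = -0.28803, p = 0.29897
step 2: Δp = -0.04655, p = 0.25242
step 3: Δp = -0.02564, p = 0.22678

0.227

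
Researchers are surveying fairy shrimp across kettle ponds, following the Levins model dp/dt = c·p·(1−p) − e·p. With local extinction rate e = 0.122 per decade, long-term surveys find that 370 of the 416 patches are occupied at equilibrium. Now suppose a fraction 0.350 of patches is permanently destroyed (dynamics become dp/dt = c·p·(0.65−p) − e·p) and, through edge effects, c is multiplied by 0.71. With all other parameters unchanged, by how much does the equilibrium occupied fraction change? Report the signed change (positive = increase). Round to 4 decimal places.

Observed p* = 370/416 = 0.88942.
Balance c(1−p*) = e gives c = e/(1 − 0.88942) = 0.122/0.11058 = 1.10327.
New p* = 0.65 − e/c = 0.65 − 0.12200/0.78332 = 0.49425.
Δp* = 0.49425 − 0.88942 = -0.39517.

-0.3952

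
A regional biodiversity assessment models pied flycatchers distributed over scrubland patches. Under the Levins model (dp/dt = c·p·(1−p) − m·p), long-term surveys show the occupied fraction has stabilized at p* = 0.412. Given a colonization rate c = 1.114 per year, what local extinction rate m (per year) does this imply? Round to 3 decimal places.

At equilibrium c(1−p*) = m.
m = 1.114 × (1 − 0.412) = 1.114 × 0.5880 = 0.6550.

0.655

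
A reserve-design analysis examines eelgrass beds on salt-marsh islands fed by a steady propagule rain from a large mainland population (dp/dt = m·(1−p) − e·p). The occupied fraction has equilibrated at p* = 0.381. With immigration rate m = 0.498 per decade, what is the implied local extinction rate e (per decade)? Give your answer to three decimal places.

0.809

At equilibrium m(1−p*) = e·p*, so e = m(1−p*)/p*.
e = 0.498 × 0.6190 / 0.381 = 0.8091.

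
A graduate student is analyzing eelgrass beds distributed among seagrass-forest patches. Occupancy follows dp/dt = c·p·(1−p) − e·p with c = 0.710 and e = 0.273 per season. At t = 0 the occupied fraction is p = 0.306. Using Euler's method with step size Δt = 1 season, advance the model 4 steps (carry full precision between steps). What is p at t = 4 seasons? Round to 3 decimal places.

0.536

Update rule: p ← p + [c·p·(1−p) − e·p]·Δt with Δt = 1.
t = 1: p = 0.30600 + (+0.06724) = 0.37324
t = 2: p = 0.37324 + (+0.06420) = 0.43744
t = 3: p = 0.43744 + (+0.05530) = 0.49274
t = 4: p = 0.49274 + (+0.04295) = 0.53568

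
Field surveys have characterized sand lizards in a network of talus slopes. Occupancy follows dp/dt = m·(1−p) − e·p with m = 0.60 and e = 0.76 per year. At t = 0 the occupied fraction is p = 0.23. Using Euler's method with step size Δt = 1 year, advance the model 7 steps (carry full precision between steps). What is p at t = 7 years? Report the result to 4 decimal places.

0.4413

Update rule: p ← p + [m·(1−p) − e·p]·Δt with Δt = 1.
t = 1: p = 0.23000 + (+0.28720) = 0.51720
t = 2: p = 0.51720 + (-0.10339) = 0.41381
t = 3: p = 0.41381 + (+0.03722) = 0.45103
t = 4: p = 0.45103 + (-0.01340) = 0.43763
t = 5: p = 0.43763 + (+0.00482) = 0.44245
t = 6: p = 0.44245 + (-0.00174) = 0.44072
t = 7: p = 0.44072 + (+0.00063) = 0.44134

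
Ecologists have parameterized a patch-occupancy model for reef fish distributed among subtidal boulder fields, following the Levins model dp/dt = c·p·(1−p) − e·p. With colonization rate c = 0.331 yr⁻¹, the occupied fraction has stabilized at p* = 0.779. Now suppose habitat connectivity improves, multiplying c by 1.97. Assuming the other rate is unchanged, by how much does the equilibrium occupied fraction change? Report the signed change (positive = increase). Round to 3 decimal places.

Balance c(1−p*) = e gives e = 0.331×(1 − 0.77900) = 0.07315.
New p* = 1 − e/c = 1 − 0.07315/0.65207 = 0.88782.
Δp* = 0.88782 − 0.77900 = +0.10882.

0.109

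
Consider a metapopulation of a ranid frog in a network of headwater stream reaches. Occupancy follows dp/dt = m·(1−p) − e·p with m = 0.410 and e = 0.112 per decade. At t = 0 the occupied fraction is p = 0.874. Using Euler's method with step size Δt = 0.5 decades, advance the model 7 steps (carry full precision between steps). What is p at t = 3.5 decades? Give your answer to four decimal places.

Update rule: p ← p + [m·(1−p) − e·p]·Δt with Δt = 0.5.
t = 0.5: p = 0.87400 + (-0.02311) = 0.85089
t = 1: p = 0.85089 + (-0.01708) = 0.83380
t = 1.5: p = 0.83380 + (-0.01262) = 0.82118
t = 2: p = 0.82118 + (-0.00933) = 0.81185
t = 2.5: p = 0.81185 + (-0.00689) = 0.80496
t = 3: p = 0.80496 + (-0.00509) = 0.79987
t = 3.5: p = 0.79987 + (-0.00376) = 0.79610

0.7961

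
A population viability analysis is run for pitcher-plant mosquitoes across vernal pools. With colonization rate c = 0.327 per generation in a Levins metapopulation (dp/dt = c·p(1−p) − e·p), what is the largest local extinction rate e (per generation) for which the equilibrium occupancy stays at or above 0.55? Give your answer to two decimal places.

1 − e/c ≥ 0.55 ⇒ e ≤ c(1 − 0.55) = 0.327 × 0.4500.
e_max = 0.1472.

0.15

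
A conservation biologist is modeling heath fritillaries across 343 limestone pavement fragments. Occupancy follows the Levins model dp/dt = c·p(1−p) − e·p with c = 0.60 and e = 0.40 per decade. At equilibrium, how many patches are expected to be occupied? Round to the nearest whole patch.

p* = 1 − e/c = 1 − 0.40/0.60 = 0.3333.
Expected occupied patches = N × p* = 343 × 0.3333 = 114.33 ≈ 114.

114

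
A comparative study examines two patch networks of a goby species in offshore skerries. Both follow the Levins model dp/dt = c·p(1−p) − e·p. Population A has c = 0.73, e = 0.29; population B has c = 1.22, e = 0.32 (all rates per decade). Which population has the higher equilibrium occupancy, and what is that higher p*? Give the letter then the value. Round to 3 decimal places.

A: p*_A = 1 − 0.29/0.73 = 0.6027.
B: p*_B = 1 − 0.32/1.22 = 0.7377.
B is higher at 0.7377.

B, 0.738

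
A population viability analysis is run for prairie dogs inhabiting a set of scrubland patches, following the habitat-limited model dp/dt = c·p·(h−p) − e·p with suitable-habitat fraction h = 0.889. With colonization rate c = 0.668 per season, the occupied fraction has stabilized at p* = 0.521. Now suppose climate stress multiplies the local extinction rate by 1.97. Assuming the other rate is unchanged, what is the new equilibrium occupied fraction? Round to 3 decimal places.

0.164

Balance c(h−p*) = e gives e = 0.668×(0.889 − 0.52100) = 0.24582.
New p* = 0.889 − e/c = 0.889 − 0.48427/0.66800 = 0.16404.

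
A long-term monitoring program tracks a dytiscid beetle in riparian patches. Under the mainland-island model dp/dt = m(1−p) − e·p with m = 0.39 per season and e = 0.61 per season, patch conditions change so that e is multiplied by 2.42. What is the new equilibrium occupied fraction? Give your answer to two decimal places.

Before: p* = 0.39/(0.39+0.61) = 0.3900.
After: m = 0.39, e = 1.4762; p* = 0.39/1.8662 = 0.2090.

0.21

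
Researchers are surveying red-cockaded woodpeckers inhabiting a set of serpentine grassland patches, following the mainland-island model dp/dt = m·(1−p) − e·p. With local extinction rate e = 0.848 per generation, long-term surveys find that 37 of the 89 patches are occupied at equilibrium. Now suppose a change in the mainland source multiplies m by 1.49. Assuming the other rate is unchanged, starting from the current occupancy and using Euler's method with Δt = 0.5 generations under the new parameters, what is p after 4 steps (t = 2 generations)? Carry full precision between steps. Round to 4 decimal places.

0.5146

Observed p* = 37/89 = 0.41573.
Balance m(1−p*) = e·p* gives m = e·p*/(1−p*) = 0.848×0.41573/0.58427 = 0.60338.
Starting from p₀ = 0.41573; update p ← p + (dp/dt)·Δt with the new parameters.
step 1: Δp = +0.08637, p = 0.50210
step 2: Δp = +0.01092, p = 0.51303
step 3: Δp = +0.00138, p = 0.51441
step 4: Δp = +0.00017, p = 0.51458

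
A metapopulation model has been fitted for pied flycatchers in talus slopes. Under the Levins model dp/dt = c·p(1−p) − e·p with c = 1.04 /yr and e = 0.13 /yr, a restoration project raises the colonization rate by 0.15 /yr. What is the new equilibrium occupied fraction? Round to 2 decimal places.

Before: p* = 1 − 0.13/1.04 = 0.8750.
After the change, c = 1.19, e = 0.13, so p* = 1 − 0.13/1.19 = 0.8908.

0.89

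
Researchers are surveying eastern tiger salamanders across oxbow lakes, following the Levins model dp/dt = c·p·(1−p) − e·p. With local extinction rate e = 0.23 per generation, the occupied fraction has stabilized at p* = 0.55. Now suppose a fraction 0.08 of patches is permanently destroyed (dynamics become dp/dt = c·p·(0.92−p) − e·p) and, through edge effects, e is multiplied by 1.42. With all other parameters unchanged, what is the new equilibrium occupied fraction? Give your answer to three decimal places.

0.281

Balance c(1−p*) = e gives c = e/(1 − 0.55000) = 0.23/0.45000 = 0.51111.
New p* = 0.92 − e/c = 0.92 − 0.32660/0.51111 = 0.28100.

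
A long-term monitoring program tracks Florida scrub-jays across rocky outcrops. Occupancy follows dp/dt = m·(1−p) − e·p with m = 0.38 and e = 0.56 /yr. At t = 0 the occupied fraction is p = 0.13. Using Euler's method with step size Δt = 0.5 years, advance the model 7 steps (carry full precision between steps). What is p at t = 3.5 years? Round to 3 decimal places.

Update rule: p ← p + [m·(1−p) − e·p]·Δt with Δt = 0.5.
p: 0.13000 → 0.25890  (Δp = +0.12890)
p: 0.25890 → 0.32722  (Δp = +0.06832)
p: 0.32722 → 0.36343  (Δp = +0.03621)
p: 0.36343 → 0.38262  (Δp = +0.01919)
p: 0.38262 → 0.39279  (Δp = +0.01017)
p: 0.39279 → 0.39818  (Δp = +0.00539)
p: 0.39818 → 0.40103  (Δp = +0.00286)

0.401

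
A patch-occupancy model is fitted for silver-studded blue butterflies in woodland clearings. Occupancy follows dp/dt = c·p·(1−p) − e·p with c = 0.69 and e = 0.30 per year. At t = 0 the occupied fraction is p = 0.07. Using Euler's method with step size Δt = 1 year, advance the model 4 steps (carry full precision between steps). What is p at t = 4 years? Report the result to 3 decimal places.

0.207

Update rule: p ← p + [c·p·(1−p) − e·p]·Δt with Δt = 1.
step 1: Δp = +0.02392, p = 0.09392
step 2: Δp = +0.03054, p = 0.12446
step 3: Δp = +0.03785, p = 0.16231
step 4: Δp = +0.04512, p = 0.20744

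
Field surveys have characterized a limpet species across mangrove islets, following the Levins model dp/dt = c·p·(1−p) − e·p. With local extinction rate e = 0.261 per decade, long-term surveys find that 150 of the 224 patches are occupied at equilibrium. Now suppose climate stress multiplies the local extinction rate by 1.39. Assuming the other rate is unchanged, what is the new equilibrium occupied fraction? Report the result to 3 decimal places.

Observed p* = 150/224 = 0.66964.
Balance c(1−p*) = e gives c = e/(1 − 0.66964) = 0.261/0.33036 = 0.79005.
New p* = 1 − e/c = 1 − 0.36279/0.79005 = 0.54080.

0.541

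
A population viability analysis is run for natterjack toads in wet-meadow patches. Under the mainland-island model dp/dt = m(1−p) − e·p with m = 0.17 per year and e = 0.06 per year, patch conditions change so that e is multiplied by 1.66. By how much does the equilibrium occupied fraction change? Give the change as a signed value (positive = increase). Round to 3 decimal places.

-0.109

Before: p* = 0.17/(0.17+0.06) = 0.7391.
After: m = 0.17, e = 0.0996; p* = 0.17/0.2696 = 0.6306.
Δp* = 0.6306 − 0.7391 = -0.1086.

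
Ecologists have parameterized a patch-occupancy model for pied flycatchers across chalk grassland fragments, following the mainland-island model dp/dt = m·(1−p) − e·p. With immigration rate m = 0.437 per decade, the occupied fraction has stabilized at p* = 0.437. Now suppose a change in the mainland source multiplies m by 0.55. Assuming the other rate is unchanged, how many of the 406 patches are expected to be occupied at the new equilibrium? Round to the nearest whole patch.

Balance m(1−p*) = e·p* gives e = m(1−p*)/p* = 0.437×0.56300/0.43700 = 0.56300.
New p* = m/(m+e) = 0.24035/(0.24035+0.56300) = 0.29918.
Expected occupied = 406 × 0.29918 = 121.47 ≈ 121.

121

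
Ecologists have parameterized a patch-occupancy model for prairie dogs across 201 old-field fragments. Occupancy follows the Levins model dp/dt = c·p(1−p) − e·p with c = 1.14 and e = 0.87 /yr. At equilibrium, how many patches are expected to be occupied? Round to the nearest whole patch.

48

p* = 1 − e/c = 1 − 0.87/1.14 = 0.2368.
Expected occupied patches = N × p* = 201 × 0.2368 = 47.61 ≈ 48.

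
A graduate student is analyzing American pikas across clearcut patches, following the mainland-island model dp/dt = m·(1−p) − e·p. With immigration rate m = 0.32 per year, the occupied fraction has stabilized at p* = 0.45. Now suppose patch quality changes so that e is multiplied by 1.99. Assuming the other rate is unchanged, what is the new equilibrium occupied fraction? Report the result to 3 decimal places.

0.291

Balance m(1−p*) = e·p* gives e = m(1−p*)/p* = 0.32×0.55000/0.45000 = 0.39111.
New p* = m/(m+e) = 0.32000/(0.32000+0.77831) = 0.29136.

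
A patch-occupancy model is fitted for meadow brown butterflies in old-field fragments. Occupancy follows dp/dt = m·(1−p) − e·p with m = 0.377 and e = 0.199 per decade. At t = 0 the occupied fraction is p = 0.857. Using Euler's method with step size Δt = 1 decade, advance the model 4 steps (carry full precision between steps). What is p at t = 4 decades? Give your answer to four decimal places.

0.6611

Update rule: p ← p + [m·(1−p) − e·p]·Δt with Δt = 1.
step 1: Δp = -0.11663, p = 0.74037
step 2: Δp = -0.04945, p = 0.69092
step 3: Δp = -0.02097, p = 0.66995
step 4: Δp = -0.00889, p = 0.66106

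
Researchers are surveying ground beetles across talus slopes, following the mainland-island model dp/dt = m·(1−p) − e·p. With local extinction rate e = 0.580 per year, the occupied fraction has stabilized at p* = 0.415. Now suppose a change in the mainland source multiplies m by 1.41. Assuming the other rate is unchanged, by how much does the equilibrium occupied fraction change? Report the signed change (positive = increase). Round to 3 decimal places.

0.085

Balance m(1−p*) = e·p* gives m = e·p*/(1−p*) = 0.580×0.41500/0.58500 = 0.41145.
New p* = m/(m+e) = 0.58014/(0.58014+0.58000) = 0.50006.
Δp* = 0.50006 − 0.41500 = +0.08506.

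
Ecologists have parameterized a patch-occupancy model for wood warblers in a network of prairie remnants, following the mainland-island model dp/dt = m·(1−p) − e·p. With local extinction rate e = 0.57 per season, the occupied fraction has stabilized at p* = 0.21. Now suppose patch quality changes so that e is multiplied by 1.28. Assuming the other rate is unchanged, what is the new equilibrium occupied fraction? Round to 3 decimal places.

0.172

Balance m(1−p*) = e·p* gives m = e·p*/(1−p*) = 0.57×0.21000/0.79000 = 0.15152.
New p* = m/(m+e) = 0.15152/(0.15152+0.72960) = 0.17196.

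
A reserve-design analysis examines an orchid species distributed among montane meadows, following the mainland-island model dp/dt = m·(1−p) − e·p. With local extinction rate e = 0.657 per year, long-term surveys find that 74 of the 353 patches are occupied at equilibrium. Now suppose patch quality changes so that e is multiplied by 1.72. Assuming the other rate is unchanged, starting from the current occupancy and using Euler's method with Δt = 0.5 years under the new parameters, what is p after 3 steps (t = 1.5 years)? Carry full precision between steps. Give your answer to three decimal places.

0.137

Observed p* = 74/353 = 0.20963.
Balance m(1−p*) = e·p* gives m = e·p*/(1−p*) = 0.657×0.20963/0.79037 = 0.17426.
Starting from p₀ = 0.20963; update p ← p + (dp/dt)·Δt with the new parameters.
  1  |  dp/dt·Δt = -0.049582  |  p_1 = 0.160050
  2  |  dp/dt·Δt = -0.017247  |  p_2 = 0.142802
  3  |  dp/dt·Δt = -0.005999  |  p_3 = 0.136803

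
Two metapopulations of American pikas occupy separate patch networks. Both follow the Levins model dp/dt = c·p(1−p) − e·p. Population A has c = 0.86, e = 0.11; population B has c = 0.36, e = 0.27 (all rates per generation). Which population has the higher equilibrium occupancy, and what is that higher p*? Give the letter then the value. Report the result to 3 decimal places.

A: p*_A = 1 − 0.11/0.86 = 0.8721.
B: p*_B = 1 − 0.27/0.36 = 0.2500.
A is higher at 0.8721.

A, 0.872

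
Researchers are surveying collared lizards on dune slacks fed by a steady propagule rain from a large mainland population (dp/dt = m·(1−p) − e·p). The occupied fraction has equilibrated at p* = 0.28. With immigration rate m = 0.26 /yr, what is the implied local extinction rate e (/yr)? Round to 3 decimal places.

At equilibrium m(1−p*) = e·p*, so e = m(1−p*)/p*.
e = 0.26 × 0.7200 / 0.28 = 0.6686.

0.669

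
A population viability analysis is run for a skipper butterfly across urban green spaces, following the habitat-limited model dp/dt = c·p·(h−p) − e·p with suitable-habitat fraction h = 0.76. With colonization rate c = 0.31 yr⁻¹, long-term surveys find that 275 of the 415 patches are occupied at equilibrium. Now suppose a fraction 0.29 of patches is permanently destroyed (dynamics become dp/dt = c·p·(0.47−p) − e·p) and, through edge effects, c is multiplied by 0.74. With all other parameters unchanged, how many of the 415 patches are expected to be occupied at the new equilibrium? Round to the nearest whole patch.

140

Observed p* = 275/415 = 0.66265.
Balance c(h−p*) = e gives e = 0.31×(0.76 − 0.66265) = 0.03018.
New p* = 0.47 − e/c = 0.47 − 0.03018/0.22940 = 0.33844.
Expected occupied = 415 × 0.33844 = 140.45 ≈ 140.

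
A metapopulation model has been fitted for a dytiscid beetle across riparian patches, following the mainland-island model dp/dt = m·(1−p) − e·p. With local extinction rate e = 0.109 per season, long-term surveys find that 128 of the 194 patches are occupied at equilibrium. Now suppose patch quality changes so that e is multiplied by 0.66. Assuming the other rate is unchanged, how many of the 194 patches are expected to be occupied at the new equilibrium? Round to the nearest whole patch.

Observed p* = 128/194 = 0.65979.
Balance m(1−p*) = e·p* gives m = e·p*/(1−p*) = 0.109×0.65979/0.34021 = 0.21139.
New p* = m/(m+e) = 0.21139/(0.21139+0.07194) = 0.74609.
Expected occupied = 194 × 0.74609 = 144.74 ≈ 145.

145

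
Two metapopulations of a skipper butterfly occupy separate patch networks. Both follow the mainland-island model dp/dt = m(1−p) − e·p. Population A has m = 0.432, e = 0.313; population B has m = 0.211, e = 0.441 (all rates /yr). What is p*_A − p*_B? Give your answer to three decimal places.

A: p*_A = m/(m+e) = 0.432/0.7450 = 0.5799.
B: p*_B = 0.211/0.6520 = 0.3236.
p*_A − p*_B = 0.5799 − 0.3236 = 0.2562.

0.256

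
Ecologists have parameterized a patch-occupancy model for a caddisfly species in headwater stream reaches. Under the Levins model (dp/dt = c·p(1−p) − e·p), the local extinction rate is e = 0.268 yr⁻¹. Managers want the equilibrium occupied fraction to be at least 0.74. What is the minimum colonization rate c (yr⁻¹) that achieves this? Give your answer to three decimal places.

p* = 1 − e/c ≥ 0.74 requires e/c ≤ 0.2600, i.e. c ≥ e/0.2600.
c_min = 0.268/0.2600 = 1.0308.

1.031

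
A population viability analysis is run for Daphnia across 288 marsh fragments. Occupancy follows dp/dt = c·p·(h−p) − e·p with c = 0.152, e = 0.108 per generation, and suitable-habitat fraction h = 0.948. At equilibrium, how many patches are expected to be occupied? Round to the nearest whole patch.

p* = h − e/c = 0.948 − 0.7105 = 0.2375.
Expected occupied patches = N × p* = 288 × 0.2375 = 68.39 ≈ 68.

68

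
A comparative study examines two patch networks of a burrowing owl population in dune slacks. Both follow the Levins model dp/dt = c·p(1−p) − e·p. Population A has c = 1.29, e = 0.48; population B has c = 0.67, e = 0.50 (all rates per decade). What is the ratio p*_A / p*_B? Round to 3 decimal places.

2.475

A: p*_A = 1 − 0.48/1.29 = 0.6279.
B: p*_B = 1 − 0.50/0.67 = 0.2537.
p*_A / p*_B = 0.6279/0.2537 = 2.4747.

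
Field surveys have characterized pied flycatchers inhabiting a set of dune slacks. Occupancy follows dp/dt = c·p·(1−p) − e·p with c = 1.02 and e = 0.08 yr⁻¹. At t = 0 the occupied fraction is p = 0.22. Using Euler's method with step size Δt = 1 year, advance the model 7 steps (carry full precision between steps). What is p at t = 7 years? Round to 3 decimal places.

Update rule: p ← p + [c·p·(1−p) − e·p]·Δt with Δt = 1.
t = 1: p = 0.22000 + (+0.15743) = 0.37743
t = 2: p = 0.37743 + (+0.20948) = 0.58691
t = 3: p = 0.58691 + (+0.20034) = 0.78726
t = 4: p = 0.78726 + (+0.10785) = 0.89511
t = 5: p = 0.89511 + (+0.02416) = 0.91927
t = 6: p = 0.91927 + (+0.00216) = 0.92143
t = 7: p = 0.92143 + (+0.00013) = 0.92156

0.922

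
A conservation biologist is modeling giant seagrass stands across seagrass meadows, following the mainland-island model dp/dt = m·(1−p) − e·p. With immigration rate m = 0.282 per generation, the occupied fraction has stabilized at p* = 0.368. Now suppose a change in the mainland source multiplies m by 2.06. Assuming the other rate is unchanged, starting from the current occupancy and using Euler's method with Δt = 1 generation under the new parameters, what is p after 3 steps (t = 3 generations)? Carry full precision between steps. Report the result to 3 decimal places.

0.545

Balance m(1−p*) = e·p* gives e = m(1−p*)/p* = 0.282×0.63200/0.36800 = 0.48430.
Starting from p₀ = 0.36800; update p ← p + (dp/dt)·Δt with the new parameters.
step 1: Δp = +0.18892, p = 0.55692
step 2: Δp = -0.01232, p = 0.54460
step 3: Δp = +0.00080, p = 0.54540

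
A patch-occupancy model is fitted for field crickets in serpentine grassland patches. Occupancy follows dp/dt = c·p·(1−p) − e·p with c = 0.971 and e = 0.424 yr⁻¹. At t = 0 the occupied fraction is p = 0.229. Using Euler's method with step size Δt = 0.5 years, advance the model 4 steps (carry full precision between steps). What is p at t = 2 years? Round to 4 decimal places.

Update rule: p ← p + [c·p·(1−p) − e·p]·Δt with Δt = 0.5.
t = 0.5: p = 0.22900 + (+0.03717) = 0.26617
t = 1: p = 0.26617 + (+0.03840) = 0.30457
t = 1.5: p = 0.30457 + (+0.03826) = 0.34284
t = 2: p = 0.34284 + (+0.03670) = 0.37954

0.3795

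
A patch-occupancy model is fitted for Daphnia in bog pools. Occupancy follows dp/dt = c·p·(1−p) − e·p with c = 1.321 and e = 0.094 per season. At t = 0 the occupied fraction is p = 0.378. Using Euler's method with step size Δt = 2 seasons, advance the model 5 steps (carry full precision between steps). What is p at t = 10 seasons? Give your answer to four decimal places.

0.9256

Update rule: p ← p + [c·p·(1−p) − e·p]·Δt with Δt = 2.
p: 0.37800 → 0.92811  (Δp = +0.55011)
p: 0.92811 → 0.92990  (Δp = +0.00179)
p: 0.92990 → 0.92730  (Δp = -0.00260)
p: 0.92730 → 0.93108  (Δp = +0.00378)
p: 0.93108 → 0.92558  (Δp = -0.00550)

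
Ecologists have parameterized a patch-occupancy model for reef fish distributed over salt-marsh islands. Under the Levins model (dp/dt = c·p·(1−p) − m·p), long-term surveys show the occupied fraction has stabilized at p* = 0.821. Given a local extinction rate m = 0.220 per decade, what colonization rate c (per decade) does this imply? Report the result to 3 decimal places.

1.229

At equilibrium c(1−p*) = m, so c = m/(1−p*).
c = 0.220/(1 − 0.821) = 0.220/0.1790 = 1.2291.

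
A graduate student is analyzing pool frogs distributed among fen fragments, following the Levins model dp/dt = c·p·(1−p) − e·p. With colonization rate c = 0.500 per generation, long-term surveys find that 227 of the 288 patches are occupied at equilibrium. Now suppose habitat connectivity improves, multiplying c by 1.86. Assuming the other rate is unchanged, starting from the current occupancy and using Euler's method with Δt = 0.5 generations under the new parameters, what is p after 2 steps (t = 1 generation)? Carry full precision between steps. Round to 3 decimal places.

0.848

Observed p* = 227/288 = 0.78819.
Balance c(1−p*) = e gives e = 0.500×(1 − 0.78819) = 0.10590.
Starting from p₀ = 0.78819; update p ← p + (dp/dt)·Δt with the new parameters.
  1  |  dp/dt·Δt = +0.035893  |  p_1 = 0.824087
  2  |  dp/dt·Δt = +0.023773  |  p_2 = 0.847861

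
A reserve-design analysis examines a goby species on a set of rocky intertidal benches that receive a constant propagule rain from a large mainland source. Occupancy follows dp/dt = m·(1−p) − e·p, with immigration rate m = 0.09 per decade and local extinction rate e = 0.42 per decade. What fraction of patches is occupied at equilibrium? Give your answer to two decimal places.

Setting dp/dt = 0: m − m·p* = e·p*, so m = (m+e)·p*.
p* = m/(m+e) = 0.09/(0.09+0.42) = 0.09/0.5100 = 0.1765.

0.18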